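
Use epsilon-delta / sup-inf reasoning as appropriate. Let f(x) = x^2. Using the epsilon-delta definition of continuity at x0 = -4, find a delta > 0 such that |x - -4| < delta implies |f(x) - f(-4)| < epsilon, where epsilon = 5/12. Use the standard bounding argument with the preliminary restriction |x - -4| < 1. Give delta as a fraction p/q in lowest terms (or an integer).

Factor: |x^2 - (-4)^2| = |x - -4| * |x + -4|.
Impose |x - -4| < 1 first. Then |x + -4| = |(x - -4) + 2*(-4)| <= |x - -4| + 2*|-4| < 1 + 8 = 9.
So |x^2 - (-4)^2| < delta * 9.
We need delta * 9 <= 5/12, i.e. delta <= 5/12/9 = 5/108.
Since 5/108 < 1, this is tighter than 1; take delta = 5/108.
So delta = 5/108 works.

5/108


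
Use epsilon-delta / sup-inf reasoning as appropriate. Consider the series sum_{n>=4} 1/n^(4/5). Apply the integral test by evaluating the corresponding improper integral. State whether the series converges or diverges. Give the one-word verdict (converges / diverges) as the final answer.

Let f(x) = x^(-4/5). Then f is positive, continuous, and decreasing on [4, infinity), so the integral test applies.
Compute the improper integral int_{4}^infinity f(x) dx:
  antiderivative F(x) = 5*x^(1/5).
  As x -> infinity, F(x) -> infinity (since p = 4/5 < 1).
  So the integral diverges. By the integral test, the series diverges.

diverges


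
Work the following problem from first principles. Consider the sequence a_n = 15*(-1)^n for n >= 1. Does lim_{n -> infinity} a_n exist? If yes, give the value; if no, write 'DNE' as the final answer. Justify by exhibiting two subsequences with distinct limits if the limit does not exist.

Examine the behaviour of a_n along subsequences.
Even-n subsequence a_{2k} = 15 -> 15. Odd-n subsequence a_{2k+1} = -15 -> -15.
Since these two subsequential limits are 15 and -15, distinct, the full sequence cannot converge (a convergent sequence has all subsequences tending to the same limit). So lim a_n does not exist.

DNE


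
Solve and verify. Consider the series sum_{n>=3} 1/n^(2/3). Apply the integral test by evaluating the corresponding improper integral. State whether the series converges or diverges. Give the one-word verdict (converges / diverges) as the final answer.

Let f(x) = x^(-2/3). Then f is positive, continuous, and decreasing on [3, infinity), so the integral test applies.
Compute the improper integral int_{3}^infinity f(x) dx:
  antiderivative F(x) = 3*x^(1/3).
  As x -> infinity, F(x) -> infinity (since p = 2/3 < 1).
  So the integral diverges. By the integral test, the series diverges.

diverges


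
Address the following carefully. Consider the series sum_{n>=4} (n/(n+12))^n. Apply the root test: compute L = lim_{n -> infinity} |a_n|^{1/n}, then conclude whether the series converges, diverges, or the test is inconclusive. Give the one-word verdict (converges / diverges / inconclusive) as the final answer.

Let a_n denote the general term. Form |a_n|^(1/n) and simplify:
|a_n|^(1/n) = n/(n + 12)
Take the limit as n -> infinity: L = 1.
Since L = 1, the root test is inconclusive. (In fact a_n = (n/(n+12))^n -> e^(-12) != 0, so the nth-term test shows divergence; but the root test itself gives no conclusion.)

inconclusive


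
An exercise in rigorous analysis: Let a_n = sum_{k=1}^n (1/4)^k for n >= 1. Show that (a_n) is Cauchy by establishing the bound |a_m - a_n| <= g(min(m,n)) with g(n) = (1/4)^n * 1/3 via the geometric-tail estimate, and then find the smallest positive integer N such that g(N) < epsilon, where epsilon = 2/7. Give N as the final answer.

For m > n >= 1: |a_m - a_n| = sum_{k=n+1}^m (1/4)^k < sum_{k=n+1}^infinity (1/4)^k = (1/4)^(n+1) / (1 - 1/4) = (1/4)^n * (1/4) * (4/3) = (1/4)^n * 1/3.
So g(n) = (1/4)^n / 3. Since g(n) -> 0, (a_n) is Cauchy.
Now solve g(N) < 2/7: (1/4)^N / 3 < 2/7 <=> 4^N > 1 / (3 * 2/7) = 7/6.
Check powers of 4: 4^0 = 1 <= 7/6, 4^1 = 4 > 7/6.
So the smallest such N is 1. Check: g(1) = 1/(3 * 4) = 1/12 < 2/7.

1


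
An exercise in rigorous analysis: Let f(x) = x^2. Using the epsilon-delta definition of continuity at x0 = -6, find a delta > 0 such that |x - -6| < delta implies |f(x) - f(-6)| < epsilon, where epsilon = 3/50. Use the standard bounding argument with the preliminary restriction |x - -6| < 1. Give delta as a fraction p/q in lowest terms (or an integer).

Factor: |x^2 - (-6)^2| = |x - -6| * |x + -6|.
Impose |x - -6| < 1 first. Then |x + -6| = |(x - -6) + 2*(-6)| <= |x - -6| + 2*|-6| < 1 + 12 = 13.
So |x^2 - (-6)^2| < delta * 13.
We need delta * 13 <= 3/50, i.e. delta <= 3/50/13 = 3/650.
Since 3/650 < 1, this is tighter than 1; take delta = 3/650.
So delta = 3/650 works.

3/650


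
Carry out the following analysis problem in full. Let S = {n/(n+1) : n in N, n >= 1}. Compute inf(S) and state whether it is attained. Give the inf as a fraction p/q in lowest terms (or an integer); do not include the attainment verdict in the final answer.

Analysis:
- Values: 1/2, 2/3, 3/4, 4/5, ... strictly increasing.
- Minimum is 1/2 (n=1); inf = 1/2 (attained).
- n/(n+1) = 1 - 1/(n+1) -> 1 from below as n -> infinity, and never equals 1.
- So sup = 1 (not attained).
Conclusion: inf(S) = 1/2, attained in S.

1/2


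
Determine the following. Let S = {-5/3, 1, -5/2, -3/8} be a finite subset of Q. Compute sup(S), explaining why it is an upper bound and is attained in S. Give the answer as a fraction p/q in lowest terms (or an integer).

S is finite, so sup(S) = max(S).
Sorted decreasing:
1, -3/8, -5/3, -5/2
The extremum is 1.
For every x in S, x <= 1. And 1 is in S, so it is attained.
Therefore sup(S) = 1.

1


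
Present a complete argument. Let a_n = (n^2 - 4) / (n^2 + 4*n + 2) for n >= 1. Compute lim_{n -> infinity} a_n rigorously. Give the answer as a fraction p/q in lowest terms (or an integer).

Divide numerator and denominator by n^2, the highest power:
numerator / n^2 = 1 - 4/n^2
denominator / n^2 = 1 + 4/n + 2/n^2
As n -> infinity, all terms of the form c/n^k (k >= 1) tend to 0.
So numerator / n^2 -> 1 and denominator / n^2 -> 1.
Therefore lim a_n = 1.

1


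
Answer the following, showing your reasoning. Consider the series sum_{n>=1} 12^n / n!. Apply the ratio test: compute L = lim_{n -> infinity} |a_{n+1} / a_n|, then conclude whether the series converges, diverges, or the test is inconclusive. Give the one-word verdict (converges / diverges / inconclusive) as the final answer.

Let a_n denote the general term. Form the ratio a_{n+1}/a_n and simplify:
a_{n+1}/a_n = 12/(n + 1)
Take the limit as n -> infinity: L = 0.
Since L = 0 < 1, the ratio test implies the series converges.

converges


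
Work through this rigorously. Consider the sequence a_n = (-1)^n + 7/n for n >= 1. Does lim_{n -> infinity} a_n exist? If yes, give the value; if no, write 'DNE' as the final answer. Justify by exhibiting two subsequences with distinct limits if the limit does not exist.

Examine the behaviour of a_n along subsequences.
a_{2k} = 1 + 7/(2k) -> 1. a_{2k+1} = -1 + 7/(2k+1) -> -1.
Since these two subsequential limits are 1 and -1, distinct, the full sequence cannot converge (a convergent sequence has all subsequences tending to the same limit). So lim a_n does not exist.

DNE


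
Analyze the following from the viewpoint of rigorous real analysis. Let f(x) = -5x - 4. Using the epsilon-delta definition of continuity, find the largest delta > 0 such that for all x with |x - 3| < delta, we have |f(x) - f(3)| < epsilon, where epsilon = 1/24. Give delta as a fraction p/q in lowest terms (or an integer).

We compute f(3) = -5*(3) - 4 = -19.
|f(x) - f(3)| = |-5x - 4 - (-19)| = |-5(x - 3)| = 5|x - 3|.
We need 5|x - 3| < 1/24, i.e. |x - 3| < 1/24 / 5 = 1/120.
So any delta <= 1/120 works. Conversely, if delta > 1/120, then x = 3 + 1/120 satisfies |x - 3| = 1/120 < delta but |f(x) - f(3)| = 5 * 1/120 = 1/24, which is not < 1/24; so no larger delta works.
Hence the largest such delta is 1/120.

1/120


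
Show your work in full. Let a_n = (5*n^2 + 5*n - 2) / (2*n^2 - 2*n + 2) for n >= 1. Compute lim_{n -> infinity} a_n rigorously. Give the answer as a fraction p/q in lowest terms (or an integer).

Divide numerator and denominator by n^2, the highest power:
numerator / n^2 = 5 + 5/n - 2/n^2
denominator / n^2 = 2 - 2/n + 2/n^2
As n -> infinity, all terms of the form c/n^k (k >= 1) tend to 0.
So numerator / n^2 -> 5 and denominator / n^2 -> 2.
Therefore lim a_n = 5/2.

5/2


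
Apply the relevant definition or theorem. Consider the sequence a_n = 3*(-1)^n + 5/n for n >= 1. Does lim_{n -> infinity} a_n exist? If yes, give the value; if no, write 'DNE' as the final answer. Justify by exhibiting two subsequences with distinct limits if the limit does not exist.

Examine the behaviour of a_n along subsequences.
a_{2k} = 3 + 5/(2k) -> 3. a_{2k+1} = -3 + 5/(2k+1) -> -3.
Since these two subsequential limits are 3 and -3, distinct, the full sequence cannot converge (a convergent sequence has all subsequences tending to the same limit). So lim a_n does not exist.

DNE


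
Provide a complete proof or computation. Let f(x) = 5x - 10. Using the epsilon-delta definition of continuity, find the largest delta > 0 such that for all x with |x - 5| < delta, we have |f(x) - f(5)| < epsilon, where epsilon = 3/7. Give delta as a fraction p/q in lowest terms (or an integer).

We compute f(5) = 5*(5) - 10 = 15.
|f(x) - f(5)| = |5x - 10 - (15)| = |5(x - 5)| = 5|x - 5|.
We need 5|x - 5| < 3/7, i.e. |x - 5| < 3/7 / 5 = 3/35.
So any delta <= 3/35 works. Conversely, if delta > 3/35, then x = 5 + 3/35 satisfies |x - 5| = 3/35 < delta but |f(x) - f(5)| = 5 * 3/35 = 3/7, which is not < 3/7; so no larger delta works.
Hence the largest such delta is 3/35.

3/35


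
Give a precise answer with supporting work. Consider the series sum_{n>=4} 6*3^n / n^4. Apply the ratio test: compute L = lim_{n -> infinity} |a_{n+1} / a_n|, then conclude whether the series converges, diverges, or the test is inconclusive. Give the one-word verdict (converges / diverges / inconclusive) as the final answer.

Let a_n denote the general term. Form the ratio a_{n+1}/a_n and simplify:
a_{n+1}/a_n = 3*n^4/(n + 1)^4
Take the limit as n -> infinity: L = 3.
Since L = 3 > 1 (or L = infinity), the ratio test implies the series diverges.

diverges


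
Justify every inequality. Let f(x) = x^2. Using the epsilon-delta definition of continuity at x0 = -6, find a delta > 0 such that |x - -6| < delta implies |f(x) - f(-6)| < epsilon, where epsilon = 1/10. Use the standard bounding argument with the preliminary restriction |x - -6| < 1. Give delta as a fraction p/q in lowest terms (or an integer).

Factor: |x^2 - (-6)^2| = |x - -6| * |x + -6|.
Impose |x - -6| < 1 first. Then |x + -6| = |(x - -6) + 2*(-6)| <= |x - -6| + 2*|-6| < 1 + 12 = 13.
So |x^2 - (-6)^2| < delta * 13.
We need delta * 13 <= 1/10, i.e. delta <= 1/10/13 = 1/130.
Since 1/130 < 1, this is tighter than 1; take delta = 1/130.
So delta = 1/130 works.

1/130


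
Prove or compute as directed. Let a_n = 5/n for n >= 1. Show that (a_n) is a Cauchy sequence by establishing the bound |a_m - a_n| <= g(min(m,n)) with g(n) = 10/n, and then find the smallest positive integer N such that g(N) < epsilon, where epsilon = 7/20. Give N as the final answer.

For any m, n >= 1, by the triangle inequality:
|a_m - a_n| = |5/m - 5/n| <= 5*1/m + 5*1/n <= 10/min(m,n).
So g(n) = 10/n bounds the Cauchy difference. Since g(n) -> 0, (a_n) is Cauchy.
Now solve g(N) < 7/20: 10/N < 7/20 <=> N > 10 / (7/20) = 200/7.
The smallest integer strictly greater than 200/7 is N = 29.
Check: g(29) = 10/29 = 10/29 < 7/20; g(28) = 5/14 >= 7/20. So N = 29.

29


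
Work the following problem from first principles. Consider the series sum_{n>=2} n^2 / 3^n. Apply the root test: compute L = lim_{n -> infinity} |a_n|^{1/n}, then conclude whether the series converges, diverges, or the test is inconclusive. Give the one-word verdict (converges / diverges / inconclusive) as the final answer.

Let a_n denote the general term. Form |a_n|^(1/n) and simplify:
|a_n|^(1/n) = n^(2/n)/3
Take the limit as n -> infinity: L = 1/3.
Since L = 1/3 < 1, the root test implies convergence.

converges


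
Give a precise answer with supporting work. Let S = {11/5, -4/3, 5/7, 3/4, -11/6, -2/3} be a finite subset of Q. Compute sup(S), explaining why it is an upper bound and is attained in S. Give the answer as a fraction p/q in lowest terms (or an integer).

S is finite, so sup(S) = max(S).
Sorted decreasing:
11/5, 3/4, 5/7, -2/3, -4/3, -11/6
The extremum is 11/5.
For every x in S, x <= 11/5. And 11/5 is in S, so it is attained.
Therefore sup(S) = 11/5.

11/5


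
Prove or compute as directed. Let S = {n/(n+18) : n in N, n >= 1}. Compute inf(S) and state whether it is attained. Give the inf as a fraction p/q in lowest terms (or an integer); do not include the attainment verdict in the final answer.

Analysis:
- Values: 1/19, 1/10, 1/7, 2/11, ... strictly increasing.
- Minimum is 1/19 (n=1); inf = 1/19 (attained).
- n/(n+18) = 1 - 18/(n+18) -> 1 from below as n -> infinity, and never equals 1.
- So sup = 1 (not attained).
Conclusion: inf(S) = 1/19, attained in S.

1/19


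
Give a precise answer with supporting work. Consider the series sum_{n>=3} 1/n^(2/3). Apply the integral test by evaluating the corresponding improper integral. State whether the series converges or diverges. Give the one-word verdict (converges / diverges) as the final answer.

Let f(x) = x^(-2/3). Then f is positive, continuous, and decreasing on [3, infinity), so the integral test applies.
Compute the improper integral int_{3}^infinity f(x) dx:
  antiderivative F(x) = 3*x^(1/3).
  As x -> infinity, F(x) -> infinity (since p = 2/3 < 1).
  So the integral diverges. By the integral test, the series diverges.

diverges


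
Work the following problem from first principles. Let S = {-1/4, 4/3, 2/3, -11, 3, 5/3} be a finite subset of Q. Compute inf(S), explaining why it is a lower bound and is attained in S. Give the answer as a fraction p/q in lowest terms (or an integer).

S is finite, so inf(S) = min(S).
Sorted increasing:
-11, -1/4, 2/3, 4/3, 5/3, 3
The extremum is -11.
For every x in S, x >= -11. And -11 is in S, so it is attained.
Therefore inf(S) = -11.

-11


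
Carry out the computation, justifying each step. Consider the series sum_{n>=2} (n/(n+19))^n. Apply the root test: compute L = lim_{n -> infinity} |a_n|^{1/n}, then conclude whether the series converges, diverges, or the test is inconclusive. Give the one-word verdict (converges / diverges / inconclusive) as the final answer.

Let a_n denote the general term. Form |a_n|^(1/n) and simplify:
|a_n|^(1/n) = n/(n + 19)
Take the limit as n -> infinity: L = 1.
Since L = 1, the root test is inconclusive. (In fact a_n = (n/(n+19))^n -> e^(-19) != 0, so the nth-term test shows divergence; but the root test itself gives no conclusion.)

inconclusive


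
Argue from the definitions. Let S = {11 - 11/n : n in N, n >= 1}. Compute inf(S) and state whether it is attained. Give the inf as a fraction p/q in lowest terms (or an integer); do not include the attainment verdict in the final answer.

Analysis:
- Values: 0, 11/2, 22/3, 33/4, ... strictly increasing.
- Minimum is 0 (n=1); inf = 0 (attained).
- 11 - 11/n -> 11 from below; sup = 11, not attained.
Conclusion: inf(S) = 0, attained in S.

0


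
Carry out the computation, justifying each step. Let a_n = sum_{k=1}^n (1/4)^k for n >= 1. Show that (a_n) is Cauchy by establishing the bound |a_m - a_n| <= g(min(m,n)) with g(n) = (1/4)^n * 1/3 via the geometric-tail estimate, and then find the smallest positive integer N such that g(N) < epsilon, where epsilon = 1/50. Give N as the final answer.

For m > n >= 1: |a_m - a_n| = sum_{k=n+1}^m (1/4)^k < sum_{k=n+1}^infinity (1/4)^k = (1/4)^(n+1) / (1 - 1/4) = (1/4)^n * (1/4) * (4/3) = (1/4)^n * 1/3.
So g(n) = (1/4)^n / 3. Since g(n) -> 0, (a_n) is Cauchy.
Now solve g(N) < 1/50: (1/4)^N / 3 < 1/50 <=> 4^N > 1 / (3 * 1/50) = 50/3.
Check powers of 4: 4^2 = 16 <= 50/3, 4^3 = 64 > 50/3.
So the smallest such N is 3. Check: g(3) = 1/(3 * 64) = 1/192 < 1/50.

3


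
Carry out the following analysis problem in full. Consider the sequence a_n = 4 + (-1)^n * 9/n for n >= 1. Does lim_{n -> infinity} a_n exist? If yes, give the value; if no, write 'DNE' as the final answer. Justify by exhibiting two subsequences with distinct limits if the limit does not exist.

Examine the behaviour of a_n along subsequences.
Even-n subsequence a_{2k} = 4 + 9/(2k) -> 4. Odd-n subsequence a_{2k+1} = 4 - 9/(2k+1) -> 4. Both tend to 4, which suggests the limit is 4; verify directly.
|a_n - 4| = |(-1)^n * 9/n| = 9/n for every n >= 1.
Given epsilon > 0, choose a positive integer N > 9/epsilon. Then for all n >= N, |a_n - 4| = 9/n <= 9/N < epsilon.
So by the definition of the limit, lim a_n exists and equals 4.

4


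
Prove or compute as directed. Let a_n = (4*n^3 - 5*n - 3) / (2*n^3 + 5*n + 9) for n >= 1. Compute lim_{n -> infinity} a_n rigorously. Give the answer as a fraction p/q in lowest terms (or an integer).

Divide numerator and denominator by n^3, the highest power:
numerator / n^3 = 4 - 5/n^2 - 3/n^3
denominator / n^3 = 2 + 5/n^2 + 9/n^3
As n -> infinity, all terms of the form c/n^k (k >= 1) tend to 0.
So numerator / n^3 -> 4 and denominator / n^3 -> 2.
Therefore lim a_n = 2.

2


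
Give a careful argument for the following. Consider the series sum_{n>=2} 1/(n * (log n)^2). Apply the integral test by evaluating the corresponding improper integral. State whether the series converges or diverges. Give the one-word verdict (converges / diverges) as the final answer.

Let f(x) = 1/(x*log(x)^2). Then f is positive, continuous, and decreasing on [2, infinity), so the integral test applies.
Compute the improper integral int_{2}^infinity f(x) dx:
  antiderivative F(x) = -1/log(x).
  F(x) -> 0 as x -> infinity.  int = 0 - F(2) = 1/log(2) < infinity. By the integral test, the series converges.

converges


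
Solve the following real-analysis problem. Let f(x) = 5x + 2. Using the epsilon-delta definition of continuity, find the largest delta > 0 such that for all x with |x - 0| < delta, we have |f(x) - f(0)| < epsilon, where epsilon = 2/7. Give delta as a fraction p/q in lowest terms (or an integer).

We compute f(0) = 5*(0) + 2 = 2.
|f(x) - f(0)| = |5x + 2 - (2)| = |5(x - 0)| = 5|x - 0|.
We need 5|x - 0| < 2/7, i.e. |x - 0| < 2/7 / 5 = 2/35.
So any delta <= 2/35 works. Conversely, if delta > 2/35, then x = 0 + 2/35 satisfies |x - 0| = 2/35 < delta but |f(x) - f(0)| = 5 * 2/35 = 2/7, which is not < 2/7; so no larger delta works.
Hence the largest such delta is 2/35.

2/35


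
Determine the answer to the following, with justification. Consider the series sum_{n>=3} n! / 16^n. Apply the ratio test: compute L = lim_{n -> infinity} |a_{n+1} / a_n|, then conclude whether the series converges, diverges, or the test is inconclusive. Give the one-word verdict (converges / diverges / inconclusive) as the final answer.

Let a_n denote the general term. Form the ratio a_{n+1}/a_n and simplify:
a_{n+1}/a_n = n/16 + 1/16
Take the limit as n -> infinity: L = infinity.
Since L = infinity > 1 (or L = infinity), the ratio test implies the series diverges.

diverges


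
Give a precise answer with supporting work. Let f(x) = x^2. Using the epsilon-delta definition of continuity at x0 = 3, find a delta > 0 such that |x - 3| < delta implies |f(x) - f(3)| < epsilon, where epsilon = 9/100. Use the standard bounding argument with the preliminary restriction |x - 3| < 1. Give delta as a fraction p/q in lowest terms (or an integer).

Factor: |x^2 - (3)^2| = |x - 3| * |x + 3|.
Impose |x - 3| < 1 first. Then |x + 3| = |(x - 3) + 2*(3)| <= |x - 3| + 2*|3| < 1 + 6 = 7.
So |x^2 - (3)^2| < delta * 7.
We need delta * 7 <= 9/100, i.e. delta <= 9/100/7 = 9/700.
Since 9/700 < 1, this is tighter than 1; take delta = 9/700.
So delta = 9/700 works.

9/700


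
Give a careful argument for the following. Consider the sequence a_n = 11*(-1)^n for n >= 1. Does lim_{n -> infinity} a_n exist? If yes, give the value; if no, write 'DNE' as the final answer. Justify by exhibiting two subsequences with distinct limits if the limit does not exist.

Examine the behaviour of a_n along subsequences.
Even-n subsequence a_{2k} = 11 -> 11. Odd-n subsequence a_{2k+1} = -11 -> -11.
Since these two subsequential limits are 11 and -11, distinct, the full sequence cannot converge (a convergent sequence has all subsequences tending to the same limit). So lim a_n does not exist.

DNE


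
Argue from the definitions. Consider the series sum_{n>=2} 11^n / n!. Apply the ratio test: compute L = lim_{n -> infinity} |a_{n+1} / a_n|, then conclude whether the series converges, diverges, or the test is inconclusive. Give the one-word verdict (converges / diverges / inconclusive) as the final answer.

Let a_n denote the general term. Form the ratio a_{n+1}/a_n and simplify:
a_{n+1}/a_n = 11/(n + 1)
Take the limit as n -> infinity: L = 0.
Since L = 0 < 1, the ratio test implies the series converges.

converges


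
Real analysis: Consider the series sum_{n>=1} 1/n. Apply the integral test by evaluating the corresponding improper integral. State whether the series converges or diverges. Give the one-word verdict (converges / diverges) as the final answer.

Let f(x) = 1/x. Then f is positive, continuous, and decreasing on [1, infinity), so the integral test applies.
Compute the improper integral int_{1}^infinity f(x) dx:
  antiderivative F(x) = log(x).
  As x -> infinity, log(x) -> infinity.
  So int = infinity - log(1) = infinity. By the integral test, the series diverges.

diverges


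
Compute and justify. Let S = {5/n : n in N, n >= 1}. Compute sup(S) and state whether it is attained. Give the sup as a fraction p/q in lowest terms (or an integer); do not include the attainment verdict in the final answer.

Analysis:
- Values: 5, 5/2, 5/3, 5/4, ... strictly decreasing.
- The maximum is 5 (n=1); sup = 5 (attained).
- The set is bounded below by 0; 5/n -> 0 so 0 is the greatest lower bound.
- 0 is not in the set, so inf = 0 is not attained.
Conclusion: sup(S) = 5, attained in S.

5


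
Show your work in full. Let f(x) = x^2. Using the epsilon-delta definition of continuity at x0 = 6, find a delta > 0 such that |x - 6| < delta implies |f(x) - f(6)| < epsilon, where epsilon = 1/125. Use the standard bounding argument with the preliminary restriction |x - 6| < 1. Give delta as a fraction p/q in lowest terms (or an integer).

Factor: |x^2 - (6)^2| = |x - 6| * |x + 6|.
Impose |x - 6| < 1 first. Then |x + 6| = |(x - 6) + 2*(6)| <= |x - 6| + 2*|6| < 1 + 12 = 13.
So |x^2 - (6)^2| < delta * 13.
We need delta * 13 <= 1/125, i.e. delta <= 1/125/13 = 1/1625.
Since 1/1625 < 1, this is tighter than 1; take delta = 1/1625.
So delta = 1/1625 works.

1/1625


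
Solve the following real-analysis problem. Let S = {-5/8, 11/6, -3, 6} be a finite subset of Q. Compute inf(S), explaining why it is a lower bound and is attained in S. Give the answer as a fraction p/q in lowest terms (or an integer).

S is finite, so inf(S) = min(S).
Sorted increasing:
-3, -5/8, 11/6, 6
The extremum is -3.
For every x in S, x >= -3. And -3 is in S, so it is attained.
Therefore inf(S) = -3.

-3


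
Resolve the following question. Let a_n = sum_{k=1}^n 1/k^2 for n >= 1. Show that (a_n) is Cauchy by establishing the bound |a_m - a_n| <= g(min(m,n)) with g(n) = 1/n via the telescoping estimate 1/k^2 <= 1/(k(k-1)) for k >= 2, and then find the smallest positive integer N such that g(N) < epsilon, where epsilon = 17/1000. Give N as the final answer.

For m > n >= 1: |a_m - a_n| = sum_{k=n+1}^m 1/k^2.
Use 1/k^2 <= 1/(k(k-1)) = 1/(k-1) - 1/k for k >= 2:
sum_{k=n+1}^m 1/k^2 <= sum_{k=n+1}^m (1/(k-1) - 1/k) = 1/n - 1/m <= 1/n.
By symmetry the same bound holds with n,m swapped, so |a_m - a_n| <= 1/min(m,n) = g(min(m,n)). Since g(n) -> 0, (a_n) is Cauchy.
Now solve g(N) < 17/1000: 1/N < 17/1000 <=> N > 1/(17/1000) = 1000/17.
The smallest integer strictly greater than 1000/17 is N = 59.
Check: g(59) = 1/59 < 17/1000; g(58) = 1/58 >= 17/1000. So N = 59.

59


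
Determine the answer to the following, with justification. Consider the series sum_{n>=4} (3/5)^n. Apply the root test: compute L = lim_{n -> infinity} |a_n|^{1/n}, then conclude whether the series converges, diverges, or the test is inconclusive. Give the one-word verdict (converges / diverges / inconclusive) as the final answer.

Let a_n denote the general term. Form |a_n|^(1/n) and simplify:
|a_n|^(1/n) = 3/5
Take the limit as n -> infinity: L = 3/5.
Since L = 3/5 < 1, the root test implies convergence.

converges


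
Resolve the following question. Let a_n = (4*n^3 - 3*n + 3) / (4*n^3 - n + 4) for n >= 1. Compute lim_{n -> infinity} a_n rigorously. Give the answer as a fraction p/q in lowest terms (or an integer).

Divide numerator and denominator by n^3, the highest power:
numerator / n^3 = 4 - 3/n^2 + 3/n^3
denominator / n^3 = 4 - 1/n^2 + 4/n^3
As n -> infinity, all terms of the form c/n^k (k >= 1) tend to 0.
So numerator / n^3 -> 4 and denominator / n^3 -> 4.
Therefore lim a_n = 1.

1


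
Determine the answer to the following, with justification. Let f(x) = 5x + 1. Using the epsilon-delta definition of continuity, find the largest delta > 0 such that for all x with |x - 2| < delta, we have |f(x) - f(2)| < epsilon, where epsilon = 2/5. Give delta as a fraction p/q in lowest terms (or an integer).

We compute f(2) = 5*(2) + 1 = 11.
|f(x) - f(2)| = |5x + 1 - (11)| = |5(x - 2)| = 5|x - 2|.
We need 5|x - 2| < 2/5, i.e. |x - 2| < 2/5 / 5 = 2/25.
So any delta <= 2/25 works. Conversely, if delta > 2/25, then x = 2 + 2/25 satisfies |x - 2| = 2/25 < delta but |f(x) - f(2)| = 5 * 2/25 = 2/5, which is not < 2/5; so no larger delta works.
Hence the largest such delta is 2/25.

2/25


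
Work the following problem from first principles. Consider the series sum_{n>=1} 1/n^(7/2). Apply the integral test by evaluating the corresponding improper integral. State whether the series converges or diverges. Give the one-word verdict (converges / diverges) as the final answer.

Let f(x) = x^(-7/2). Then f is positive, continuous, and decreasing on [1, infinity), so the integral test applies.
Compute the improper integral int_{1}^infinity f(x) dx:
  antiderivative F(x) = -2/(5*x^(5/2)).
  As x -> infinity, F(x) -> 0 (since p = 7/2 > 1).
  So int = F(infinity) - F(1) = 0 - (-2/5) = 2/5.
  Finite, so by the integral test, the series converges.

converges


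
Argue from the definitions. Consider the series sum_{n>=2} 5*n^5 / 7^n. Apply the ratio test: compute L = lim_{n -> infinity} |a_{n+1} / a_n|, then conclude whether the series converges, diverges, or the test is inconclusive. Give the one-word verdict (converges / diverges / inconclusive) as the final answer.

Let a_n denote the general term. Form the ratio a_{n+1}/a_n and simplify:
a_{n+1}/a_n = (n + 1)^5/(7*n^5)
Take the limit as n -> infinity: L = 1/7.
Since L = 1/7 < 1, the ratio test implies the series converges.

converges


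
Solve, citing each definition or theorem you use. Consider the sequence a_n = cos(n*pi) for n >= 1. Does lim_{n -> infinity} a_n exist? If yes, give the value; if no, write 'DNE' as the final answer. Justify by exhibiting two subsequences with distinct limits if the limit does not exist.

Examine the behaviour of a_n along subsequences.
cos(n*pi) = (-1)^n, so a_n = (-1)^n. a_{2k} = 1 -> 1. a_{2k+1} = -1 -> -1.
Since these two subsequential limits are 1 and -1, distinct, the full sequence cannot converge (a convergent sequence has all subsequences tending to the same limit). So lim a_n does not exist.

DNE


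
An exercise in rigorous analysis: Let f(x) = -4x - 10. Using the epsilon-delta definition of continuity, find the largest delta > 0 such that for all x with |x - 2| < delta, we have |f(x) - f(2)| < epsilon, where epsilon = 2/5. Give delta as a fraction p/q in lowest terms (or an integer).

We compute f(2) = -4*(2) - 10 = -18.
|f(x) - f(2)| = |-4x - 10 - (-18)| = |-4(x - 2)| = 4|x - 2|.
We need 4|x - 2| < 2/5, i.e. |x - 2| < 2/5 / 4 = 1/10.
So any delta <= 1/10 works. Conversely, if delta > 1/10, then x = 2 + 1/10 satisfies |x - 2| = 1/10 < delta but |f(x) - f(2)| = 4 * 1/10 = 2/5, which is not < 2/5; so no larger delta works.
Hence the largest such delta is 1/10.

1/10


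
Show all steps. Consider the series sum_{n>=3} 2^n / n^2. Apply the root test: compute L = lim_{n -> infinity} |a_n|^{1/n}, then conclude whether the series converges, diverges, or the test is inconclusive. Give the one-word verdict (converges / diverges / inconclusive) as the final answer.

Let a_n denote the general term. Form |a_n|^(1/n) and simplify:
|a_n|^(1/n) = 2/n^(2/n)
Take the limit as n -> infinity: L = 2.
Since L = 2 > 1, the root test implies divergence.

diverges


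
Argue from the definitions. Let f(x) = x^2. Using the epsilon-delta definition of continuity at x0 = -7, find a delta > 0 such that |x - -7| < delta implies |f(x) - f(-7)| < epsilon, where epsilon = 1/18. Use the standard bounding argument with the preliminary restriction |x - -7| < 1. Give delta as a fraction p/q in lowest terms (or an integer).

Factor: |x^2 - (-7)^2| = |x - -7| * |x + -7|.
Impose |x - -7| < 1 first. Then |x + -7| = |(x - -7) + 2*(-7)| <= |x - -7| + 2*|-7| < 1 + 14 = 15.
So |x^2 - (-7)^2| < delta * 15.
We need delta * 15 <= 1/18, i.e. delta <= 1/18/15 = 1/270.
Since 1/270 < 1, this is tighter than 1; take delta = 1/270.
So delta = 1/270 works.

1/270


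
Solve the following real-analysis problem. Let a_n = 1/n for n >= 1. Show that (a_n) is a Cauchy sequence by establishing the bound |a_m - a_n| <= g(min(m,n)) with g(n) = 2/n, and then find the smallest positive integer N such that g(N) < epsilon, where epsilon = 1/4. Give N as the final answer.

For any m, n >= 1, by the triangle inequality:
|a_m - a_n| = |1/m - 1/n| <= 1/m + 1/n <= 2/min(m,n).
So g(n) = 2/n bounds the Cauchy difference. Since g(n) -> 0, (a_n) is Cauchy.
Now solve g(N) < 1/4: 2/N < 1/4 <=> N > 2 / (1/4) = 8.
The smallest integer strictly greater than 8 is N = 9.
Check: g(9) = 2/9 = 2/9 < 1/4; g(8) = 1/4 >= 1/4. So N = 9.

9


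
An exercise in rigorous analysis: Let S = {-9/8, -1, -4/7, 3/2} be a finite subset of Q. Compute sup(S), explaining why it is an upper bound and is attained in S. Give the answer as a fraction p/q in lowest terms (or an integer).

S is finite, so sup(S) = max(S).
Sorted decreasing:
3/2, -4/7, -1, -9/8
The extremum is 3/2.
For every x in S, x <= 3/2. And 3/2 is in S, so it is attained.
Therefore sup(S) = 3/2.

3/2


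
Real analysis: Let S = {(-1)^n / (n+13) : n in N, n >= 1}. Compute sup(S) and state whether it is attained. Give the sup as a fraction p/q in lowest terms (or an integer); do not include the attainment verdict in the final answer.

Analysis:
- Values: -1/14, 1/15, -1/16, 1/17, -1/18, ...
- Positive terms (even n): 1/(2+13), 1/(4+13), ... decreasing -> max = 1/15 (n=2).
- Negative terms (odd n): -1/(1+13), -1/(3+13), ... increasing -> min = -1/14 (n=1).
- So sup = 1/15 (attained at n=2); inf = -1/14 (attained at n=1).
Conclusion: sup(S) = 1/15, attained in S.

1/15


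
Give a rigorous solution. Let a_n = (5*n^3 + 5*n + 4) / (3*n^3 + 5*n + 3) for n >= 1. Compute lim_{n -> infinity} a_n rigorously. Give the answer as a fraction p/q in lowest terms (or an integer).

Divide numerator and denominator by n^3, the highest power:
numerator / n^3 = 5 + 5/n^2 + 4/n^3
denominator / n^3 = 3 + 5/n^2 + 3/n^3
As n -> infinity, all terms of the form c/n^k (k >= 1) tend to 0.
So numerator / n^3 -> 5 and denominator / n^3 -> 3.
Therefore lim a_n = 5/3.

5/3


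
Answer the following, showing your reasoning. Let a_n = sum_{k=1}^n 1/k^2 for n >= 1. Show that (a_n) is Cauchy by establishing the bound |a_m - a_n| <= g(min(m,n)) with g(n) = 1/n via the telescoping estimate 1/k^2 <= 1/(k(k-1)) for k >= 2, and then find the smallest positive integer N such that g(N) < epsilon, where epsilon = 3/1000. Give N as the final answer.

For m > n >= 1: |a_m - a_n| = sum_{k=n+1}^m 1/k^2.
Use 1/k^2 <= 1/(k(k-1)) = 1/(k-1) - 1/k for k >= 2:
sum_{k=n+1}^m 1/k^2 <= sum_{k=n+1}^m (1/(k-1) - 1/k) = 1/n - 1/m <= 1/n.
By symmetry the same bound holds with n,m swapped, so |a_m - a_n| <= 1/min(m,n) = g(min(m,n)). Since g(n) -> 0, (a_n) is Cauchy.
Now solve g(N) < 3/1000: 1/N < 3/1000 <=> N > 1/(3/1000) = 1000/3.
The smallest integer strictly greater than 1000/3 is N = 334.
Check: g(334) = 1/334 < 3/1000; g(333) = 1/333 >= 3/1000. So N = 334.

334


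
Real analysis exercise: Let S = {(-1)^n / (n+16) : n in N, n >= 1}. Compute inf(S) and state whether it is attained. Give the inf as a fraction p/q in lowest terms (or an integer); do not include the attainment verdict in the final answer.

Analysis:
- Values: -1/17, 1/18, -1/19, 1/20, -1/21, ...
- Positive terms (even n): 1/(2+16), 1/(4+16), ... decreasing -> max = 1/18 (n=2).
- Negative terms (odd n): -1/(1+16), -1/(3+16), ... increasing -> min = -1/17 (n=1).
- So sup = 1/18 (attained at n=2); inf = -1/17 (attained at n=1).
Conclusion: inf(S) = -1/17, attained in S.

-1/17


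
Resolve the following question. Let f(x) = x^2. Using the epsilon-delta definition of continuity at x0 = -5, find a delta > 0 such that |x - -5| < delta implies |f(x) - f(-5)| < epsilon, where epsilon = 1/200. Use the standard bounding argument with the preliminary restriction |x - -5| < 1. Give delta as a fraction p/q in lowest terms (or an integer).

Factor: |x^2 - (-5)^2| = |x - -5| * |x + -5|.
Impose |x - -5| < 1 first. Then |x + -5| = |(x - -5) + 2*(-5)| <= |x - -5| + 2*|-5| < 1 + 10 = 11.
So |x^2 - (-5)^2| < delta * 11.
We need delta * 11 <= 1/200, i.e. delta <= 1/200/11 = 1/2200.
Since 1/2200 < 1, this is tighter than 1; take delta = 1/2200.
So delta = 1/2200 works.

1/2200


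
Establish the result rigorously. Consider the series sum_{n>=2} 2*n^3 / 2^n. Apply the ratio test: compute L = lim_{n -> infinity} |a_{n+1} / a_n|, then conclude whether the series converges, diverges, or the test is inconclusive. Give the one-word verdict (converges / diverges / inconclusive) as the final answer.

Let a_n denote the general term. Form the ratio a_{n+1}/a_n and simplify:
a_{n+1}/a_n = (n + 1)^3/(2*n^3)
Take the limit as n -> infinity: L = 1/2.
Since L = 1/2 < 1, the ratio test implies the series converges.

converges


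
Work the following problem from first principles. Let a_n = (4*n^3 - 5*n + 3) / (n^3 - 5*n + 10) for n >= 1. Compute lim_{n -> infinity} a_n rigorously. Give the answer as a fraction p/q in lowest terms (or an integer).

Divide numerator and denominator by n^3, the highest power:
numerator / n^3 = 4 - 5/n^2 + 3/n^3
denominator / n^3 = 1 - 5/n^2 + 10/n^3
As n -> infinity, all terms of the form c/n^k (k >= 1) tend to 0.
So numerator / n^3 -> 4 and denominator / n^3 -> 1.
Therefore lim a_n = 4.

4


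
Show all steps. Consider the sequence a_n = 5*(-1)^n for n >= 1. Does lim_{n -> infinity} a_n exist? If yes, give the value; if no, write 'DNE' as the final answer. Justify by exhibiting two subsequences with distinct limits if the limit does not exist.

Examine the behaviour of a_n along subsequences.
Even-n subsequence a_{2k} = 5 -> 5. Odd-n subsequence a_{2k+1} = -5 -> -5.
Since these two subsequential limits are 5 and -5, distinct, the full sequence cannot converge (a convergent sequence has all subsequences tending to the same limit). So lim a_n does not exist.

DNE


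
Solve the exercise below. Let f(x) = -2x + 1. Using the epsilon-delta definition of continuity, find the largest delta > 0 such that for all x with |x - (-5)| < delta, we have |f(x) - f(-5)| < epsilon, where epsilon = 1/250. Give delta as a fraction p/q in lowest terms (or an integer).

We compute f(-5) = -2*(-5) + 1 = 11.
|f(x) - f(-5)| = |-2x + 1 - (11)| = |-2(x - (-5))| = 2|x - (-5)|.
We need 2|x - (-5)| < 1/250, i.e. |x - (-5)| < 1/250 / 2 = 1/500.
So any delta <= 1/500 works. Conversely, if delta > 1/500, then x = -5 + 1/500 satisfies |x - (-5)| = 1/500 < delta but |f(x) - f(-5)| = 2 * 1/500 = 1/250, which is not < 1/250; so no larger delta works.
Hence the largest such delta is 1/500.

1/500


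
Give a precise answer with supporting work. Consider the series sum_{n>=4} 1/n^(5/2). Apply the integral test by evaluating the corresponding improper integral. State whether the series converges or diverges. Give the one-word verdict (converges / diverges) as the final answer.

Let f(x) = x^(-5/2). Then f is positive, continuous, and decreasing on [4, infinity), so the integral test applies.
Compute the improper integral int_{4}^infinity f(x) dx:
  antiderivative F(x) = -2/(3*x^(3/2)).
  As x -> infinity, F(x) -> 0 (since p = 5/2 > 1).
  So int = F(infinity) - F(4) = 0 - (-1/12) = 1/12.
  Finite, so by the integral test, the series converges.

converges


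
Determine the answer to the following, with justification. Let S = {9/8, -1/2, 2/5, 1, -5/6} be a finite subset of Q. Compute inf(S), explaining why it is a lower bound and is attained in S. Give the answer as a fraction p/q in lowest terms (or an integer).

S is finite, so inf(S) = min(S).
Sorted increasing:
-5/6, -1/2, 2/5, 1, 9/8
The extremum is -5/6.
For every x in S, x >= -5/6. And -5/6 is in S, so it is attained.
Therefore inf(S) = -5/6.

-5/6


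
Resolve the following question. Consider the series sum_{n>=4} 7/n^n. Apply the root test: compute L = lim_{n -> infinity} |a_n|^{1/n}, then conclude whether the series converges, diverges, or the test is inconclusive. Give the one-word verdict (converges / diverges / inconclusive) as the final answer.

Let a_n denote the general term. Form |a_n|^(1/n) and simplify:
|a_n|^(1/n) = 7^(1/n)/n
Take the limit as n -> infinity: L = 0.
Since L = 0 < 1, the root test implies convergence.

converges


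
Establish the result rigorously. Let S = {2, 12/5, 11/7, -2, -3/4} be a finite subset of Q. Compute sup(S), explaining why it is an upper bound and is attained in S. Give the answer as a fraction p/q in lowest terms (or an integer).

S is finite, so sup(S) = max(S).
Sorted decreasing:
12/5, 2, 11/7, -3/4, -2
The extremum is 12/5.
For every x in S, x <= 12/5. And 12/5 is in S, so it is attained.
Therefore sup(S) = 12/5.

12/5


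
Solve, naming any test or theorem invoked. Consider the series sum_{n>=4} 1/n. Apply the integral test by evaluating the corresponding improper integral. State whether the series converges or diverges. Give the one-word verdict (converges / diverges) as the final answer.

Let f(x) = 1/x. Then f is positive, continuous, and decreasing on [4, infinity), so the integral test applies.
Compute the improper integral int_{4}^infinity f(x) dx:
  antiderivative F(x) = log(x).
  As x -> infinity, log(x) -> infinity.
  So int = infinity - log(4) = infinity. By the integral test, the series diverges.

diverges


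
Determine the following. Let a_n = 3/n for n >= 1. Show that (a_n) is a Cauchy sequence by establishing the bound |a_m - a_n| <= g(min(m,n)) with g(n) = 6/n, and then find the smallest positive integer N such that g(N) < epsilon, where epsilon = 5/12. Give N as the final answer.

For any m, n >= 1, by the triangle inequality:
|a_m - a_n| = |3/m - 3/n| <= 3*1/m + 3*1/n <= 6/min(m,n).
So g(n) = 6/n bounds the Cauchy difference. Since g(n) -> 0, (a_n) is Cauchy.
Now solve g(N) < 5/12: 6/N < 5/12 <=> N > 6 / (5/12) = 72/5.
The smallest integer strictly greater than 72/5 is N = 15.
Check: g(15) = 6/15 = 2/5 < 5/12; g(14) = 3/7 >= 5/12. So N = 15.

15


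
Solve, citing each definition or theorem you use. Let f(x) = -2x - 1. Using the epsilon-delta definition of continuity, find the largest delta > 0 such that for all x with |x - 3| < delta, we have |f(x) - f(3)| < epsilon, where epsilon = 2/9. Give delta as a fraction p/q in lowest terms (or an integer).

We compute f(3) = -2*(3) - 1 = -7.
|f(x) - f(3)| = |-2x - 1 - (-7)| = |-2(x - 3)| = 2|x - 3|.
We need 2|x - 3| < 2/9, i.e. |x - 3| < 2/9 / 2 = 1/9.
So any delta <= 1/9 works. Conversely, if delta > 1/9, then x = 3 + 1/9 satisfies |x - 3| = 1/9 < delta but |f(x) - f(3)| = 2 * 1/9 = 2/9, which is not < 2/9; so no larger delta works.
Hence the largest such delta is 1/9.

1/9
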